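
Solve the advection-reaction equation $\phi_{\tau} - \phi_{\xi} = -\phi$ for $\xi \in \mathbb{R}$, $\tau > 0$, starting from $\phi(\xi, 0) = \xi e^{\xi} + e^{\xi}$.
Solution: Substitute $\phi = e^{\xi}u$.
Then $\phi_{\xi} = e^{\xi}(u_{\xi} + u)$, $\phi_{\tau} = e^{\xi}u_{\tau}$; substituting and dividing by $e^{\xi}$, the lower-order terms cancel: $u_{\tau} - u_{\xi} = 0$ (standard advection equation).
Data for $u$: $u(\xi,0) = e^{-\xi}\phi(\xi,0) = \xi + 1$.
By characteristics ($d\xi/d\tau = -1$), $u(\xi,\tau) = f(\xi + \tau)$ with $f = u( \cdot , 0)$.
So $u(\xi,\tau) = \xi + \tau + 1$, and $\phi(\xi,\tau) = e^{\xi}u(\xi,\tau)$.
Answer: $\phi(\xi, \tau) = \tau e^{\xi} + \xi e^{\xi} + e^{\xi}$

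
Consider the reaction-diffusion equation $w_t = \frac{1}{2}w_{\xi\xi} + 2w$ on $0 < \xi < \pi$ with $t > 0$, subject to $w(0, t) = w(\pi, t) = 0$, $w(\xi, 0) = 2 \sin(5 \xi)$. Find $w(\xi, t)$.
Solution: Substitute $w = e^{2t}u$.
Then $w_t = e^{2t}(u_t + 2u)$, $w_{\xi\xi} = e^{2t}u_{\xi\xi}$; substituting and dividing by $e^{2t}$, the lower-order terms cancel: $u_t = \frac{1}{2}u_{\xi\xi}$ (standard heat equation).
Data for $u$: $u(\xi,0) = w(\xi,0) = 2 \sin(5 \xi)$. The boundary conditions carry over: $u(0,t) = u(\pi,t) = 0$.
Separating variables: $u = \sum c_n e^{-n^2t/2} \sin(n\xi)$. From $u(\xi,0) = 2 \sin(5 \xi)$: $c_5=2$.
So $u(\xi,t) = 2 e^{-25 t/2} \sin(5 \xi)$, and $w(\xi,t) = e^{2t}u(\xi,t)$.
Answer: $w(\xi, t) = 2 e^{-21 t/2} \sin(5 \xi)$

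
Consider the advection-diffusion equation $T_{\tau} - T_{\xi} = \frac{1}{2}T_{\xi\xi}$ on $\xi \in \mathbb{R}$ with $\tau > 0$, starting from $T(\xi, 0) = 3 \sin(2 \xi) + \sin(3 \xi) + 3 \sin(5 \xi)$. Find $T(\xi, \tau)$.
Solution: Moving frame: $\eta = \xi + \tau$, $\sigma = \tau$, $T = u(\eta,\sigma)$, so $T_{\tau} = u_{\sigma} + u_{\eta}$ and $T_{\xi\xi} = u_{\eta\eta}$.
Hence $T_{\tau} - T_{\xi} = u_{\sigma}$ and the PDE becomes the heat equation $u_{\sigma} = \frac{1}{2}u_{\eta\eta}$ on $\eta \in \mathbb{R}$.
Initial data: $u(\eta,0) = T(\eta,0) = 3 \sin(2 \eta) + \sin(3 \eta) + 3 \sin(5 \eta)$. Each mode $\sin(n\eta)$ decays as $e^{-n^2\sigma/2}$ on $\mathbb{R}$, so $u(\eta,\sigma) = \sum c_n e^{-n^2\sigma/2} \sin(n\eta)$ with $c_2=3, c_3=1, c_5=3$: $u(\eta,\sigma) = 3 e^{-2 \sigma} \sin(2 \eta) + e^{-9 \sigma/2} \sin(3 \eta) + 3 e^{-25 \sigma/2} \sin(5 \eta)$.
Substituting back: $T(\xi,\tau) = u(\xi + \tau, \tau)$.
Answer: $T(\xi, \tau) = 3 e^{-2 \tau} \sin(2 \tau + 2 \xi) + e^{-9 \tau/2} \sin(3 \tau + 3 \xi) + 3 e^{-25 \tau/2} \sin(5 \tau + 5 \xi)$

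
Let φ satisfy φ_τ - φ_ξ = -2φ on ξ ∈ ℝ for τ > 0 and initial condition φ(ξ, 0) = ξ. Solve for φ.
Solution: Substitute φ = exp(-2τ)u.
Then φ_τ = exp(-2τ)(u_τ - 2u), φ_ξ = exp(-2τ)u_ξ; substituting and dividing by exp(-2τ), the lower-order terms cancel: u_τ - u_ξ = 0 (standard advection equation).
Data for u: u(ξ,0) = φ(ξ,0) = ξ.
By characteristics (dξ/dτ = -1), u(ξ,τ) = f(ξ + τ) with f = u(·, 0).
So u(ξ,τ) = ξ + τ, and φ(ξ,τ) = exp(-2τ)u(ξ,τ).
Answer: φ(ξ, τ) = ξexp(-2τ) + τexp(-2τ)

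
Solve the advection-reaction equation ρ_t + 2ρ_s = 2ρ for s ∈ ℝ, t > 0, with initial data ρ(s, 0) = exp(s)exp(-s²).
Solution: Substitute ρ = exp(s)u.
Then ρ_s = exp(s)(u_s + u), ρ_t = exp(s)u_t; substituting and dividing by exp(s), the lower-order terms cancel: u_t + 2u_s = 0 (standard advection equation).
Data for u: u(s,0) = exp(-s)ρ(s,0) = exp(-s²).
By characteristics (ds/dt = 2), u(s,t) = f(s - 2t) with f = u(·, 0).
So u(s,t) = exp(-(s - 2t)²), and ρ(s,t) = exp(s)u(s,t).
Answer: ρ(s, t) = exp(s)exp(-(s - 2t)²)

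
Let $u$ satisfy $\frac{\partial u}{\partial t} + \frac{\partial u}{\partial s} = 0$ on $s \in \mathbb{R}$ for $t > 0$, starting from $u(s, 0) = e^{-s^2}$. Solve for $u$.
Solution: By method of characteristics (waves move right with speed 1):
Along characteristics $s - t =$ const, $u$ is constant, so $u(s,t) = f(s - t)$ with $f = u( \cdot , 0)$.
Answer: $u(s, t) = e^{-(s - t)^2}$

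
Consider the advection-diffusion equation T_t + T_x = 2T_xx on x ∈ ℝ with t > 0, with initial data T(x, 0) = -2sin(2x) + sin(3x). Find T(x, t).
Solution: Change to a moving frame: let η = x - t, σ = t and write T(x,t) = u(η,σ).
By the chain rule T_t = u_σ - u_η, T_x = u_η, T_xx = u_ηη.
Then T_t + T_x = u_σ: the advection term cancels and the PDE becomes the heat equation u_σ = 2u_ηη on η ∈ ℝ.
Initial data: u(η,0) = T(η,0) = -2sin(2η) + sin(3η).
On η ∈ ℝ each mode satisfies (sin(nη))″ = -n² sin(nη), so exp(-2n²σ) sin(nη) solves the heat equation; by superposition u(η,σ) = Σ c_n exp(-2n²σ) sin(nη).
Reading off the coefficients: c_2=-2, c_3=1, so u(η,σ) = -2exp(-8σ)sin(2η) + exp(-18σ)sin(3η).
Substituting back η = x - t, σ = t: T(x,t) = u(x - t, t).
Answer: T(x, t) = 2exp(-8t)sin(2t - 2x) - exp(-18t)sin(3t - 3x)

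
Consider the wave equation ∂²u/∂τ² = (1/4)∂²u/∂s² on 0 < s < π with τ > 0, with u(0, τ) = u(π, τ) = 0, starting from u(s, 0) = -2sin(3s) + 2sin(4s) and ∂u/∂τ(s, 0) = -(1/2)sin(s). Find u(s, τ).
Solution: Using separation of variables u = X(s)T(τ):
Eigenfunctions: sin(ns), n = 1, 2, 3, ...
General solution: u(s, τ) = Σ [A_n cos(n τ/2) + B_n sin(n τ/2)] sin(ns)
From u(s,0) = -2sin(3s) + 2sin(4s): A_3=-2, A_4=2. From u_τ(s,0) = -(1/2)sin(s), using u_τ(s,0) = Σ ω_n B_n sin(ns) with ω_n = n/2: B_1 = (-1/2)/(1/2) = -1.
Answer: u(s, τ) = -sin(s)sin(τ/2) - 2sin(3s)cos(3τ/2) + 2sin(4s)cos(2τ)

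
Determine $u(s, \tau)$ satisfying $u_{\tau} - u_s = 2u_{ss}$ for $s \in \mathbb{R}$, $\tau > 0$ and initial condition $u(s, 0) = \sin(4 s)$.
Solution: Moving frame: $\eta = s + \tau$, $\sigma = \tau$, $u = w(\eta,\sigma)$, so $u_{\tau} = w_{\sigma} + w_{\eta}$ and $u_{ss} = w_{\eta\eta}$.
Hence $u_{\tau} - u_s = w_{\sigma}$ and the PDE becomes the heat equation $w_{\sigma} = 2w_{\eta\eta}$ on $\eta \in \mathbb{R}$.
Initial data: $w(\eta,0) = u(\eta,0) = \sin(4 \eta)$. Each mode $\sin(n\eta)$ decays as $e^{-2n^2\sigma}$ on $\mathbb{R}$, so $w(\eta,\sigma) = \sum c_n e^{-2n^2\sigma} \sin(n\eta)$ with $c_4=1$: $w(\eta,\sigma) = e^{-32 \sigma} \sin(4 \eta)$.
Substituting back: $u(s,\tau) = w(s + \tau, \tau)$.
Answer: $u(s, \tau) = e^{-32 \tau} \sin(4 \tau + 4 s)$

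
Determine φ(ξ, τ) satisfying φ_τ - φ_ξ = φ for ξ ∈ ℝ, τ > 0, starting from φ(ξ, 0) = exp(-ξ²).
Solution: Substitute φ = exp(τ)u.
Then φ_τ = exp(τ)(u_τ + u), φ_ξ = exp(τ)u_ξ; substituting and dividing by exp(τ), the lower-order terms cancel: u_τ - u_ξ = 0 (standard advection equation).
Data for u: u(ξ,0) = φ(ξ,0) = exp(-ξ²).
By characteristics (dξ/dτ = -1), u(ξ,τ) = f(ξ + τ) with f = u(·, 0).
So u(ξ,τ) = exp(-(ξ + τ)²), and φ(ξ,τ) = exp(τ)u(ξ,τ).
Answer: φ(ξ, τ) = exp(τ)exp(-(ξ + τ)²)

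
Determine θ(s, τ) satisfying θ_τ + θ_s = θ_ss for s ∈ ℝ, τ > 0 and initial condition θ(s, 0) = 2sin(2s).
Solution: Change to a moving frame: let η = s - τ, σ = τ and write θ(s,τ) = u(η,σ).
By the chain rule θ_τ = u_σ - u_η, θ_s = u_η, θ_ss = u_ηη.
Then θ_τ + θ_s = u_σ: the advection term cancels and the PDE becomes the heat equation u_σ = u_ηη on η ∈ ℝ.
Initial data: u(η,0) = θ(η,0) = 2sin(2η).
On η ∈ ℝ each mode satisfies (sin(nη))″ = -n² sin(nη), so exp(-n²σ) sin(nη) solves the heat equation; by superposition u(η,σ) = Σ c_n exp(-n²σ) sin(nη).
Reading off the coefficients: c_2=2, so u(η,σ) = 2exp(-4σ)sin(2η).
Substituting back η = s - τ, σ = τ: θ(s,τ) = u(s - τ, τ).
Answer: θ(s, τ) = 2exp(-4τ)sin(2s - 2τ)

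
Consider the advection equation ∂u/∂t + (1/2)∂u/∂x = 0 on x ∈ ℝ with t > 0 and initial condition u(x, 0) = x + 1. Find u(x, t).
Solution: By method of characteristics (waves move right with speed 1/2):
Along characteristics x - (1/2)t = const, u is constant, so u(x,t) = f(x - (1/2)t) with f = u(·, 0).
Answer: u(x, t) = -(1/2)t + x + 1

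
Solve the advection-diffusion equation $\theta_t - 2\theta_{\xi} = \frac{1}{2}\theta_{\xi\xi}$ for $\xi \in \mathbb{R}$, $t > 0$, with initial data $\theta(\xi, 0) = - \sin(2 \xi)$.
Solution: Moving frame: $\eta = \xi + 2t$, $\sigma = t$, $\theta = u(\eta,\sigma)$, so $\theta_t = u_{\sigma} + 2u_{\eta}$ and $\theta_{\xi\xi} = u_{\eta\eta}$.
Hence $\theta_t - 2\theta_{\xi} = u_{\sigma}$ and the PDE becomes the heat equation $u_{\sigma} = \frac{1}{2}u_{\eta\eta}$ on $\eta \in \mathbb{R}$.
Initial data: $u(\eta,0) = \theta(\eta,0) = - \sin(2 \eta)$. Each mode $\sin(n\eta)$ decays as $e^{-n^2\sigma/2}$ on $\mathbb{R}$, so $u(\eta,\sigma) = \sum c_n e^{-n^2\sigma/2} \sin(n\eta)$ with $c_2=-1$: $u(\eta,\sigma) = - e^{-2 \sigma} \sin(2 \eta)$.
Substituting back: $\theta(\xi,t) = u(\xi + 2t, t)$.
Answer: $\theta(\xi, t) = - e^{-2 t} \sin(2 \xi + 4 t)$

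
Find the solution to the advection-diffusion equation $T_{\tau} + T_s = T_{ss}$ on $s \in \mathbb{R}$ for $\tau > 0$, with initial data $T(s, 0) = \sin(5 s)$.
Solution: Change to a moving frame: let $\eta = s - \tau$, $\sigma = \tau$ and write $T(s,\tau) = u(\eta,\sigma)$.
By the chain rule $T_{\tau} = u_{\sigma} - u_{\eta}$, $T_s = u_{\eta}$, $T_{ss} = u_{\eta\eta}$.
Then $T_{\tau} + T_s = u_{\sigma}$: the advection term cancels and the PDE becomes the heat equation $u_{\sigma} = u_{\eta\eta}$ on $\eta \in \mathbb{R}$.
Initial data: $u(\eta,0) = T(\eta,0) = \sin(5 \eta)$.
On $\eta \in \mathbb{R}$ each mode satisfies $(\sin(n\eta))'' = -n^2 \sin(n\eta)$, so $e^{-n^2\sigma} \sin(n\eta)$ solves the heat equation; by superposition $u(\eta,\sigma) = \sum c_n e^{-n^2\sigma} \sin(n\eta)$.
Reading off the coefficients: $c_5=1$, so $u(\eta,\sigma) = e^{-25 \sigma} \sin(5 \eta)$.
Substituting back $\eta = s - \tau$, $\sigma = \tau$: $T(s,\tau) = u(s - \tau, \tau)$.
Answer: $T(s, \tau) = - e^{-25 \tau} \sin(5 \tau - 5 s)$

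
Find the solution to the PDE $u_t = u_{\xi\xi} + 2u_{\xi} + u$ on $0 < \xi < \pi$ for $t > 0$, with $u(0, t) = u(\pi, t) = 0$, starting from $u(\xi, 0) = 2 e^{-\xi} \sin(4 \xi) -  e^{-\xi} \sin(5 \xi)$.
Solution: Substitute $u = e^{-\xi}w$, i.e. $w = e^{\xi}u$.
By the product rule, $u_{\xi} = e^{-\xi}(w_{\xi} - w)$, $u_{\xi\xi} = e^{-\xi}(w_{\xi\xi} - 2w_{\xi} + w)$, $u_t = e^{-\xi}w_t$.
Substituting into the PDE and dividing by $e^{-\xi}$: $w_t = (w_{\xi\xi} - 2w_{\xi} + w) + 2(w_{\xi} - w) + w$.
The lower-order terms cancel, leaving the standard heat equation $w_t = w_{\xi\xi}$.
Initial data for $w$: $w(\xi,0) = e^{\xi}u(\xi,0) = 2 \sin(4 \xi) - \sin(5 \xi)$. The boundary conditions carry over: $w(0,t) = w(\pi,t) = 0$.
Solve for $w$:
  Using separation of variables $w = X(\xi)T(t)$:
  Eigenfunctions: $\sin(n\xi)$, $n = 1, 2, 3, \ldots$
  General solution: $w(\xi, t) = \sum c_n \sin(n\xi) e^{-n^2 t}$
  Matching $w(\xi,0) = 2 \sin(4 \xi) - \sin(5 \xi)$ term by term: $c_4=2, c_5=-1$.
Hence $w(\xi,t) = 2 e^{-16 t} \sin(4 \xi) - e^{-25 t} \sin(5 \xi)$.
Transform back: $u(\xi,t) = e^{-\xi}w(\xi,t)$.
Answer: $u(\xi, t) = 2 e^{-\xi} e^{-16 t} \sin(4 \xi) -  e^{-\xi} e^{-25 t} \sin(5 \xi)$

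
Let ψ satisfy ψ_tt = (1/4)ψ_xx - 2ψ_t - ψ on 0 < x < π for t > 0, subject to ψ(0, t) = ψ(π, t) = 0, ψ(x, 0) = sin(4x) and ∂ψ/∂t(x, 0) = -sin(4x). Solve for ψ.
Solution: Substitute ψ = exp(-t)u, i.e. u = exp(t)ψ.
By the product rule, ψ_t = exp(-t)(u_t - u), ψ_tt = exp(-t)(u_tt - 2u_t + u), ψ_xx = exp(-t)u_xx.
Substituting into the PDE and dividing by exp(-t): u_tt - 2u_t + u = (1/4)u_xx - 2(u_t - u) - u.
The lower-order terms cancel, leaving the standard wave equation u_tt = (1/4)u_xx.
Initial data for u: u(x,0) = ψ(x,0) = sin(4x); u_t(x,0) = ψ_t(x,0) + ψ(x,0) = 0. The boundary conditions carry over: u(0,t) = u(π,t) = 0.
Solve for u:
  Using separation of variables u = X(x)T(t):
  Eigenfunctions: sin(nx), n = 1, 2, 3, ...
  General solution: u(x, t) = Σ [A_n cos(n t/2) + B_n sin(n t/2)] sin(nx)
  From u(x,0) = sin(4x): A_4=1. From u_t(x,0) = 0: all B_n = 0.
Hence u(x,t) = sin(4x)cos(2t).
Transform back: ψ(x,t) = exp(-t)u(x,t).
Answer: ψ(x, t) = exp(-t)sin(4x)cos(2t)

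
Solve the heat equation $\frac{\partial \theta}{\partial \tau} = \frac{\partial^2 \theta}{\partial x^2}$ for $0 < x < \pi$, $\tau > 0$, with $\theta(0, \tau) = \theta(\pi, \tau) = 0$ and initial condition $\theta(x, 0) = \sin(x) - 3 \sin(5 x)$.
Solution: Using separation of variables $\theta = X(x)G(\tau)$:
Eigenfunctions: $\sin(nx)$, $n = 1, 2, 3, \ldots$
General solution: $\theta(x, \tau) = \sum c_n \sin(nx) e^{-n^2 \tau}$
Matching $\theta(x,0) = \sin(x) - 3 \sin(5 x)$ term by term: $c_1=1, c_5=-3$.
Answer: $\theta(x, \tau) = e^{-\tau} \sin(x) - 3 e^{-25 \tau} \sin(5 x)$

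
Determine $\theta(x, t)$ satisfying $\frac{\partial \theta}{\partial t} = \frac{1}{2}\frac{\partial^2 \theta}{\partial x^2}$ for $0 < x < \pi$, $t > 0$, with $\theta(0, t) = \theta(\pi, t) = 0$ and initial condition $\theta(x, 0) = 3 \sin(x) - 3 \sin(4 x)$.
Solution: Separating variables: $\theta = \sum c_n e^{-n^2t/2} \sin(nx)$. From $\theta(x,0) = 3 \sin(x) - 3 \sin(4 x)$: $c_1=3, c_4=-3$.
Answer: $\theta(x, t) = -3 e^{-8 t} \sin(4 x) + 3 e^{-t/2} \sin(x)$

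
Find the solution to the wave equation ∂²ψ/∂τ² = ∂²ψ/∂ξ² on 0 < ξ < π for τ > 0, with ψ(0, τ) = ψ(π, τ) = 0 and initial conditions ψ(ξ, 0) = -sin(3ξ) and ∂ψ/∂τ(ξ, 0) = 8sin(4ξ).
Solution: Using separation of variables ψ = X(ξ)T(τ):
Eigenfunctions: sin(nξ), n = 1, 2, 3, ...
General solution: ψ(ξ, τ) = Σ [A_n cos(n τ) + B_n sin(n τ)] sin(nξ)
From ψ(ξ,0) = -sin(3ξ): A_3=-1. From ψ_τ(ξ,0) = 8sin(4ξ), using ψ_τ(ξ,0) = Σ ω_n B_n sin(nξ) with ω_n = n: B_4 = 8/4 = 2.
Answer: ψ(ξ, τ) = -sin(3ξ)cos(3τ) + 2sin(4ξ)sin(4τ)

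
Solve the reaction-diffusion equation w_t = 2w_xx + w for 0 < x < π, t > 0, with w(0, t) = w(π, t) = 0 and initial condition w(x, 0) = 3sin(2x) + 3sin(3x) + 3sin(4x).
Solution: Substitute w = exp(t)u, i.e. u = exp(-t)w.
By the product rule, w_t = exp(t)(u_t + u), w_xx = exp(t)u_xx.
Substituting into the PDE and dividing by exp(t): u_t + u = 2u_xx + u.
The lower-order terms cancel, leaving the standard heat equation u_t = 2u_xx.
Initial data for u: u(x,0) = w(x,0) = 3sin(2x) + 3sin(3x) + 3sin(4x). The boundary conditions carry over: u(0,t) = u(π,t) = 0.
Solve for u:
  Using separation of variables u = X(x)T(t):
  Eigenfunctions: sin(nx), n = 1, 2, 3, ...
  General solution: u(x, t) = Σ c_n sin(nx) exp(-2n² t)
  Matching u(x,0) = 3sin(2x) + 3sin(3x) + 3sin(4x) term by term: c_2=3, c_3=3, c_4=3.
Hence u(x,t) = 3exp(-8t)sin(2x) + 3exp(-18t)sin(3x) + 3exp(-32t)sin(4x).
Transform back: w(x,t) = exp(t)u(x,t).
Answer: w(x, t) = 3exp(-7t)sin(2x) + 3exp(-17t)sin(3x) + 3exp(-31t)sin(4x)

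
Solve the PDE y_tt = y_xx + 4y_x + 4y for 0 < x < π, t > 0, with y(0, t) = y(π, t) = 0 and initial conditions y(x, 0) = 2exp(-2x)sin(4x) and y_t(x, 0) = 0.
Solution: Substitute y = exp(-2x)u, i.e. u = exp(2x)y.
By the product rule, y_x = exp(-2x)(u_x - 2u), y_xx = exp(-2x)(u_xx - 4u_x + 4u), y_tt = exp(-2x)u_tt.
Substituting into the PDE and dividing by exp(-2x): u_tt = (u_xx - 4u_x + 4u) + 4(u_x - 2u) + 4u.
The lower-order terms cancel, leaving the standard wave equation u_tt = u_xx.
Initial data for u: u(x,0) = exp(2x)y(x,0) = 2sin(4x); u_t(x,0) = exp(2x)y_t(x,0) = 0. The boundary conditions carry over: u(0,t) = u(π,t) = 0.
Solve for u:
  Using separation of variables u = X(x)T(t):
  Eigenfunctions: sin(nx), n = 1, 2, 3, ...
  General solution: u(x, t) = Σ [A_n cos(n t) + B_n sin(n t)] sin(nx)
  From u(x,0) = 2sin(4x): A_4=2. From u_t(x,0) = 0: all B_n = 0.
Hence u(x,t) = 2sin(4x)cos(4t).
Transform back: y(x,t) = exp(-2x)u(x,t).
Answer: y(x, t) = 2exp(-2x)sin(4x)cos(4t)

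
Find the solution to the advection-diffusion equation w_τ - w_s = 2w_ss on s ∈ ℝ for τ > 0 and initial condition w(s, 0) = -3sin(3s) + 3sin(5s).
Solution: Change to a moving frame: let η = s + τ, σ = τ and write w(s,τ) = u(η,σ).
By the chain rule w_τ = u_σ + u_η, w_s = u_η, w_ss = u_ηη.
Then w_τ - w_s = u_σ: the advection term cancels and the PDE becomes the heat equation u_σ = 2u_ηη on η ∈ ℝ.
Initial data: u(η,0) = w(η,0) = -3sin(3η) + 3sin(5η).
On η ∈ ℝ each mode satisfies (sin(nη))″ = -n² sin(nη), so exp(-2n²σ) sin(nη) solves the heat equation; by superposition u(η,σ) = Σ c_n exp(-2n²σ) sin(nη).
Reading off the coefficients: c_3=-3, c_5=3, so u(η,σ) = -3exp(-18σ)sin(3η) + 3exp(-50σ)sin(5η).
Substituting back η = s + τ, σ = τ: w(s,τ) = u(s + τ, τ).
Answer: w(s, τ) = -3exp(-18τ)sin(3s + 3τ) + 3exp(-50τ)sin(5s + 5τ)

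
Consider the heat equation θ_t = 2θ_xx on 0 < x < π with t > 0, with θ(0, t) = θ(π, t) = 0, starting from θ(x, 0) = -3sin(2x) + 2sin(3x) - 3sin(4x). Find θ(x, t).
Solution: Separating variables: θ = Σ c_n exp(-2n²t) sin(nx). From θ(x,0) = -3sin(2x) + 2sin(3x) - 3sin(4x): c_2=-3, c_3=2, c_4=-3.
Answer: θ(x, t) = -3exp(-8t)sin(2x) + 2exp(-18t)sin(3x) - 3exp(-32t)sin(4x)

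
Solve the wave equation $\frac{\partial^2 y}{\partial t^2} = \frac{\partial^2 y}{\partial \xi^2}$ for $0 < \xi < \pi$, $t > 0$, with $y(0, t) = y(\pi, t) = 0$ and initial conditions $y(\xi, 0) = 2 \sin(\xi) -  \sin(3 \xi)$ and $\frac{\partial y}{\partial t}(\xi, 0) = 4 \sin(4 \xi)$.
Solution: Using separation of variables $y = X(\xi)T(t)$:
Eigenfunctions: $\sin(n\xi)$, $n = 1, 2, 3, \ldots$
General solution: $y(\xi, t) = \sum [A_n \cos(n t) + B_n \sin(n t)] \sin(n\xi)$
From $y(\xi,0) = 2 \sin(\xi) - \sin(3 \xi)$: $A_1=2, A_3=-1$. From $y_t(\xi,0) = 4 \sin(4 \xi)$, using $y_t(\xi,0) = \sum \omega_n B_n \sin(n\xi)$ with $\omega_n = n$: $B_4 = 4/4 = 1$.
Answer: $y(\xi, t) = 2 \sin(\xi) \cos(t) -  \sin(3 \xi) \cos(3 t) + \sin(4 \xi) \sin(4 t)$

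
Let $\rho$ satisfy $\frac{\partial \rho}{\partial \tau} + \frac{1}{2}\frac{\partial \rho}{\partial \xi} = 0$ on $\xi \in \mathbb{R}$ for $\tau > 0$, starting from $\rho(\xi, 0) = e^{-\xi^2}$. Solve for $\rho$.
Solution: By characteristics ($d\xi/d\tau = 1/2$), $\rho(\xi,\tau) = f(\xi - \frac{1}{2}\tau)$ with $f = \rho( \cdot , 0)$.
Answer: $\rho(\xi, \tau) = e^{-(-\tau/2 + \xi)^2}$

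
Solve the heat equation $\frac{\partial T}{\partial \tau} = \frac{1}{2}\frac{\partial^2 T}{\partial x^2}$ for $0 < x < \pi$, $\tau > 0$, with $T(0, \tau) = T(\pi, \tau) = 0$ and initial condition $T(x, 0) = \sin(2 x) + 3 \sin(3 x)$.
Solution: Using separation of variables $T = X(x)G(\tau)$:
Eigenfunctions: $\sin(nx)$, $n = 1, 2, 3, \ldots$
General solution: $T(x, \tau) = \sum c_n \sin(nx) e^{-n^2 \tau/2}$
Matching $T(x,0) = \sin(2 x) + 3 \sin(3 x)$ term by term: $c_2=1, c_3=3$.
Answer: $T(x, \tau) = e^{-2 \tau} \sin(2 x) + 3 e^{-9 \tau/2} \sin(3 x)$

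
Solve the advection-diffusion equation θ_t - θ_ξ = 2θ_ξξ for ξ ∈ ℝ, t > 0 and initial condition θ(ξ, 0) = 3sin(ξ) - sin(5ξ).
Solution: Moving frame: η = ξ + t, σ = t, θ = u(η,σ), so θ_t = u_σ + u_η and θ_ξξ = u_ηη.
Hence θ_t - θ_ξ = u_σ and the PDE becomes the heat equation u_σ = 2u_ηη on η ∈ ℝ.
Initial data: u(η,0) = θ(η,0) = 3sin(η) - sin(5η). Each mode sin(nη) decays as exp(-2n²σ) on ℝ, so u(η,σ) = Σ c_n exp(-2n²σ) sin(nη) with c_1=3, c_5=-1: u(η,σ) = 3exp(-2σ)sin(η) - exp(-50σ)sin(5η).
Substituting back: θ(ξ,t) = u(ξ + t, t).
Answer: θ(ξ, t) = 3exp(-2t)sin(t + ξ) - exp(-50t)sin(5t + 5ξ)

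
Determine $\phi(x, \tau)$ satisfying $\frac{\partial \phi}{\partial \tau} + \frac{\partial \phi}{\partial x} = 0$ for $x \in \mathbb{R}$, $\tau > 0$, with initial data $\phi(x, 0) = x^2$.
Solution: By method of characteristics (waves move right with speed 1):
Along characteristics $x - \tau =$ const, $\phi$ is constant, so $\phi(x,\tau) = f(x - \tau)$ with $f = \phi( \cdot , 0)$.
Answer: $\phi(x, \tau) = \tau^2 - 2 \tau x + x^2$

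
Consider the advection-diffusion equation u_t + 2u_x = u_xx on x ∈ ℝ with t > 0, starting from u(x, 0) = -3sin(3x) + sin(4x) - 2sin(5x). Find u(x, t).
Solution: Moving frame: η = x - 2t, σ = t, u = w(η,σ), so u_t = w_σ - 2w_η and u_xx = w_ηη.
Hence u_t + 2u_x = w_σ and the PDE becomes the heat equation w_σ = w_ηη on η ∈ ℝ.
Initial data: w(η,0) = u(η,0) = -3sin(3η) + sin(4η) - 2sin(5η). Each mode sin(nη) decays as exp(-n²σ) on ℝ, so w(η,σ) = Σ c_n exp(-n²σ) sin(nη) with c_3=-3, c_4=1, c_5=-2: w(η,σ) = -3exp(-9σ)sin(3η) + exp(-16σ)sin(4η) - 2exp(-25σ)sin(5η).
Substituting back: u(x,t) = w(x - 2t, t).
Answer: u(x, t) = 3exp(-9t)sin(6t - 3x) - exp(-16t)sin(8t - 4x) + 2exp(-25t)sin(10t - 5x)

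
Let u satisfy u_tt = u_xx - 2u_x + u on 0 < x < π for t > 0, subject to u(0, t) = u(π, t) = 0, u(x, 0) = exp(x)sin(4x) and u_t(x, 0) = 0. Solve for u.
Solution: Substitute u = exp(x)w, i.e. w = exp(-x)u.
By the product rule, u_x = exp(x)(w_x + w), u_xx = exp(x)(w_xx + 2w_x + w), u_tt = exp(x)w_tt.
Substituting into the PDE and dividing by exp(x): w_tt = (w_xx + 2w_x + w) - 2(w_x + w) + w.
The lower-order terms cancel, leaving the standard wave equation w_tt = w_xx.
Initial data for w: w(x,0) = exp(-x)u(x,0) = sin(4x); w_t(x,0) = exp(-x)u_t(x,0) = 0. The boundary conditions carry over: w(0,t) = w(π,t) = 0.
Solve for w:
  Using separation of variables w = X(x)T(t):
  Eigenfunctions: sin(nx), n = 1, 2, 3, ...
  General solution: w(x, t) = Σ [A_n cos(n t) + B_n sin(n t)] sin(nx)
  From w(x,0) = sin(4x): A_4=1. From w_t(x,0) = 0: all B_n = 0.
Hence w(x,t) = sin(4x)cos(4t).
Transform back: u(x,t) = exp(x)w(x,t).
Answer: u(x, t) = exp(x)sin(4x)cos(4t)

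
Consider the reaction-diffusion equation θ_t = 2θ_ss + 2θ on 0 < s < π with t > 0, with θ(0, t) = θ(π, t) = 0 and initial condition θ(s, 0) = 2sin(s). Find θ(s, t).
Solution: Substitute θ = exp(2t)u, i.e. u = exp(-2t)θ.
By the product rule, θ_t = exp(2t)(u_t + 2u), θ_ss = exp(2t)u_ss.
Substituting into the PDE and dividing by exp(2t): u_t + 2u = 2u_ss + 2u.
The lower-order terms cancel, leaving the standard heat equation u_t = 2u_ss.
Initial data for u: u(s,0) = θ(s,0) = 2sin(s). The boundary conditions carry over: u(0,t) = u(π,t) = 0.
Solve for u:
  Using separation of variables u = X(s)G(t):
  Eigenfunctions: sin(ns), n = 1, 2, 3, ...
  General solution: u(s, t) = Σ c_n sin(ns) exp(-2n² t)
  Matching u(s,0) = 2sin(s) term by term: c_1=2.
Hence u(s,t) = 2exp(-2t)sin(s).
Transform back: θ(s,t) = exp(2t)u(s,t).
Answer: θ(s, t) = 2sin(s)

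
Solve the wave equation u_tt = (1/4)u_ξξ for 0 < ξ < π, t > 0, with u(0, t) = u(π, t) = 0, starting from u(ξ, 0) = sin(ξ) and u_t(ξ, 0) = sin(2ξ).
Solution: Using separation of variables u = X(ξ)T(t):
Eigenfunctions: sin(nξ), n = 1, 2, 3, ...
General solution: u(ξ, t) = Σ [A_n cos(n t/2) + B_n sin(n t/2)] sin(nξ)
From u(ξ,0) = sin(ξ): A_1=1. From u_t(ξ,0) = sin(2ξ), using u_t(ξ,0) = Σ ω_n B_n sin(nξ) with ω_n = n/2: B_2 = 1/1 = 1.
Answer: u(ξ, t) = sin(t)sin(2ξ) + sin(ξ)cos(t/2)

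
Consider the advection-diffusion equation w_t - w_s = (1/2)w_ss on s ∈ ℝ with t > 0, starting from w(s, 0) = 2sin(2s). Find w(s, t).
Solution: Moving frame: η = s + t, σ = t, w = u(η,σ), so w_t = u_σ + u_η and w_ss = u_ηη.
Hence w_t - w_s = u_σ and the PDE becomes the heat equation u_σ = (1/2)u_ηη on η ∈ ℝ.
Initial data: u(η,0) = w(η,0) = 2sin(2η). Each mode sin(nη) decays as exp(-n²σ/2) on ℝ, so u(η,σ) = Σ c_n exp(-n²σ/2) sin(nη) with c_2=2: u(η,σ) = 2exp(-2σ)sin(2η).
Substituting back: w(s,t) = u(s + t, t).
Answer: w(s, t) = 2exp(-2t)sin(2s + 2t)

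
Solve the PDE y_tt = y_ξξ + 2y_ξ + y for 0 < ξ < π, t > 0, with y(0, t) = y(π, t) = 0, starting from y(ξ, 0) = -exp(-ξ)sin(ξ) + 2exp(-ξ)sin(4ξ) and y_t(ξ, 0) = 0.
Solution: Substitute y = exp(-ξ)u.
Then y_ξ = exp(-ξ)(u_ξ - u), y_ξξ = exp(-ξ)(u_ξξ - 2u_ξ + u), y_tt = exp(-ξ)u_tt; substituting and dividing by exp(-ξ), the lower-order terms cancel: u_tt = u_ξξ (standard wave equation).
Data for u: u(ξ,0) = exp(ξ)y(ξ,0) = -sin(ξ) + 2sin(4ξ); u_t(ξ,0) = exp(ξ)y_t(ξ,0) = 0. The boundary conditions carry over: u(0,t) = u(π,t) = 0.
Separating variables: u = Σ [A_n cos(ω_n t) + B_n sin(ω_n t)] sin(nξ), ω_n = n. From ICs: A_1=-1, A_4=2.
So u(ξ,t) = -sin(ξ)cos(t) + 2sin(4ξ)cos(4t), and y(ξ,t) = exp(-ξ)u(ξ,t).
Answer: y(ξ, t) = -exp(-ξ)sin(ξ)cos(t) + 2exp(-ξ)sin(4ξ)cos(4t)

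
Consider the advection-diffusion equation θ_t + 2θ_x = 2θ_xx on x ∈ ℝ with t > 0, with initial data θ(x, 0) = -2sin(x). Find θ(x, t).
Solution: Change to a moving frame: let η = x - 2t, σ = t and write θ(x,t) = u(η,σ).
By the chain rule θ_t = u_σ - 2u_η, θ_x = u_η, θ_xx = u_ηη.
Then θ_t + 2θ_x = u_σ: the advection term cancels and the PDE becomes the heat equation u_σ = 2u_ηη on η ∈ ℝ.
Initial data: u(η,0) = θ(η,0) = -2sin(η).
On η ∈ ℝ each mode satisfies (sin(nη))″ = -n² sin(nη), so exp(-2n²σ) sin(nη) solves the heat equation; by superposition u(η,σ) = Σ c_n exp(-2n²σ) sin(nη).
Reading off the coefficients: c_1=-2, so u(η,σ) = -2exp(-2σ)sin(η).
Substituting back η = x - 2t, σ = t: θ(x,t) = u(x - 2t, t).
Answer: θ(x, t) = 2exp(-2t)sin(2t - x)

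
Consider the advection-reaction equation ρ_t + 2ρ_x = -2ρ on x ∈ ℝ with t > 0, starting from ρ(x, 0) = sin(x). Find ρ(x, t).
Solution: Substitute ρ = exp(-2t)u.
Then ρ_t = exp(-2t)(u_t - 2u), ρ_x = exp(-2t)u_x; substituting and dividing by exp(-2t), the lower-order terms cancel: u_t + 2u_x = 0 (standard advection equation).
Data for u: u(x,0) = ρ(x,0) = sin(x).
By characteristics (dx/dt = 2), u(x,t) = f(x - 2t) with f = u(·, 0).
So u(x,t) = -sin(2t - x), and ρ(x,t) = exp(-2t)u(x,t).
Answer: ρ(x, t) = -exp(-2t)sin(2t - x)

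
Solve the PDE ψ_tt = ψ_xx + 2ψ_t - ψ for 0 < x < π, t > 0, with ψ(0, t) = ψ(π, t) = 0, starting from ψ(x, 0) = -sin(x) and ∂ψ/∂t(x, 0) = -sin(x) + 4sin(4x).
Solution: Substitute ψ = exp(t)u, i.e. u = exp(-t)ψ.
By the product rule, ψ_t = exp(t)(u_t + u), ψ_tt = exp(t)(u_tt + 2u_t + u), ψ_xx = exp(t)u_xx.
Substituting into the PDE and dividing by exp(t): u_tt + 2u_t + u = u_xx + 2(u_t + u) - u.
The lower-order terms cancel, leaving the standard wave equation u_tt = u_xx.
Initial data for u: u(x,0) = ψ(x,0) = -sin(x); u_t(x,0) = ψ_t(x,0) - ψ(x,0) = 4sin(4x). The boundary conditions carry over: u(0,t) = u(π,t) = 0.
Solve for u:
  Using separation of variables u = X(x)T(t):
  Eigenfunctions: sin(nx), n = 1, 2, 3, ...
  General solution: u(x, t) = Σ [A_n cos(n t) + B_n sin(n t)] sin(nx)
  From u(x,0) = -sin(x): A_1=-1. From u_t(x,0) = 4sin(4x), using u_t(x,0) = Σ ω_n B_n sin(nx) with ω_n = n: B_4 = 4/4 = 1.
Hence u(x,t) = sin(4t)sin(4x) - sin(x)cos(t).
Transform back: ψ(x,t) = exp(t)u(x,t).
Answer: ψ(x, t) = exp(t)sin(4t)sin(4x) - exp(t)sin(x)cos(t)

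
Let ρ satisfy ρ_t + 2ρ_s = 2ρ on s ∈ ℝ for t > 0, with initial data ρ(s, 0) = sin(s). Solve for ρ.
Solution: Substitute ρ = exp(2t)u, i.e. u = exp(-2t)ρ.
By the product rule, ρ_t = exp(2t)(u_t + 2u), ρ_s = exp(2t)u_s.
Substituting into the PDE and dividing by exp(2t): u_t + 2u + 2u_s = 2u.
The lower-order terms cancel, leaving the standard advection equation u_t + 2u_s = 0.
Initial data for u: u(s,0) = ρ(s,0) = sin(s).
Solve for u:
  By method of characteristics (waves move right with speed 2):
  Along characteristics s - 2t = const, u is constant, so u(s,t) = f(s - 2t) with f = u(·, 0).
Hence u(s,t) = sin(s - 2t).
Transform back: ρ(s,t) = exp(2t)u(s,t).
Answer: ρ(s, t) = exp(2t)sin(s - 2t)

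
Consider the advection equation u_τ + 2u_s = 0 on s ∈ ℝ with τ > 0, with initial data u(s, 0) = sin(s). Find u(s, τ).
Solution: By method of characteristics (waves move right with speed 2):
Along characteristics s - 2τ = const, u is constant, so u(s,τ) = f(s - 2τ) with f = u(·, 0).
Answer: u(s, τ) = sin(s - 2τ)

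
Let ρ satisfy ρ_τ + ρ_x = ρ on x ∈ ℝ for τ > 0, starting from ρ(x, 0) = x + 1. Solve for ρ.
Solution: Substitute ρ = exp(τ)u, i.e. u = exp(-τ)ρ.
By the product rule, ρ_τ = exp(τ)(u_τ + u), ρ_x = exp(τ)u_x.
Substituting into the PDE and dividing by exp(τ): u_τ + u + u_x = u.
The lower-order terms cancel, leaving the standard advection equation u_τ + u_x = 0.
Initial data for u: u(x,0) = ρ(x,0) = x + 1.
Solve for u:
  By method of characteristics (waves move right with speed 1):
  Along characteristics x - τ = const, u is constant, so u(x,τ) = f(x - τ) with f = u(·, 0).
Hence u(x,τ) = x - τ + 1.
Transform back: ρ(x,τ) = exp(τ)u(x,τ).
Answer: ρ(x, τ) = xexp(τ) - τexp(τ) + exp(τ)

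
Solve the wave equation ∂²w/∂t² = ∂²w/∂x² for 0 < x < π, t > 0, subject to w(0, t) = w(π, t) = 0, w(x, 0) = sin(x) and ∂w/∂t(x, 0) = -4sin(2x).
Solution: Separating variables: w = Σ [A_n cos(ω_n t) + B_n sin(ω_n t)] sin(nx), ω_n = n. From ICs (B_n = velocity coefficient / ω_n): A_1=1, B_2=-2.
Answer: w(x, t) = -2sin(2t)sin(2x) + sin(x)cos(t)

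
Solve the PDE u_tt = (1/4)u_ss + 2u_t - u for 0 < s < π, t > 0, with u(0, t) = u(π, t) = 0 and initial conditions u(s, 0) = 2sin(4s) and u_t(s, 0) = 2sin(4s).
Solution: Substitute u = exp(t)w, i.e. w = exp(-t)u.
By the product rule, u_t = exp(t)(w_t + w), u_tt = exp(t)(w_tt + 2w_t + w), u_ss = exp(t)w_ss.
Substituting into the PDE and dividing by exp(t): w_tt + 2w_t + w = (1/4)w_ss + 2(w_t + w) - w.
The lower-order terms cancel, leaving the standard wave equation w_tt = (1/4)w_ss.
Initial data for w: w(s,0) = u(s,0) = 2sin(4s); w_t(s,0) = u_t(s,0) - u(s,0) = 0. The boundary conditions carry over: w(0,t) = w(π,t) = 0.
Solve for w:
  Using separation of variables w = X(s)T(t):
  Eigenfunctions: sin(ns), n = 1, 2, 3, ...
  General solution: w(s, t) = Σ [A_n cos(n t/2) + B_n sin(n t/2)] sin(ns)
  From w(s,0) = 2sin(4s): A_4=2. From w_t(s,0) = 0: all B_n = 0.
Hence w(s,t) = 2sin(4s)cos(2t).
Transform back: u(s,t) = exp(t)w(s,t).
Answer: u(s, t) = 2exp(t)sin(4s)cos(2t)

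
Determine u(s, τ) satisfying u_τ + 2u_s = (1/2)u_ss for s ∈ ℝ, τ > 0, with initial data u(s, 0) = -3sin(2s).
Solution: Moving frame: η = s - 2τ, σ = τ, u = w(η,σ), so u_τ = w_σ - 2w_η and u_ss = w_ηη.
Hence u_τ + 2u_s = w_σ and the PDE becomes the heat equation w_σ = (1/2)w_ηη on η ∈ ℝ.
Initial data: w(η,0) = u(η,0) = -3sin(2η). Each mode sin(nη) decays as exp(-n²σ/2) on ℝ, so w(η,σ) = Σ c_n exp(-n²σ/2) sin(nη) with c_2=-3: w(η,σ) = -3exp(-2σ)sin(2η).
Substituting back: u(s,τ) = w(s - 2τ, τ).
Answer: u(s, τ) = -3exp(-2τ)sin(2s - 4τ)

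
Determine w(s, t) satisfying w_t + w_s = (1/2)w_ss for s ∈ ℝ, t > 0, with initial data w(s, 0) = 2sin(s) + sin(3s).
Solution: Moving frame: η = s - t, σ = t, w = u(η,σ), so w_t = u_σ - u_η and w_ss = u_ηη.
Hence w_t + w_s = u_σ and the PDE becomes the heat equation u_σ = (1/2)u_ηη on η ∈ ℝ.
Initial data: u(η,0) = w(η,0) = 2sin(η) + sin(3η). Each mode sin(nη) decays as exp(-n²σ/2) on ℝ, so u(η,σ) = Σ c_n exp(-n²σ/2) sin(nη) with c_1=2, c_3=1: u(η,σ) = 2exp(-σ/2)sin(η) + exp(-9σ/2)sin(3η).
Substituting back: w(s,t) = u(s - t, t).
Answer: w(s, t) = 2exp(-t/2)sin(s - t) + exp(-9t/2)sin(3s - 3t)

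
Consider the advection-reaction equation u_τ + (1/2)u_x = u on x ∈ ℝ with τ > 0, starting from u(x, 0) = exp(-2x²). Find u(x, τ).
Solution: Substitute u = exp(τ)w, i.e. w = exp(-τ)u.
By the product rule, u_τ = exp(τ)(w_τ + w), u_x = exp(τ)w_x.
Substituting into the PDE and dividing by exp(τ): w_τ + w + (1/2)w_x = w.
The lower-order terms cancel, leaving the standard advection equation w_τ + (1/2)w_x = 0.
Initial data for w: w(x,0) = u(x,0) = exp(-2x²).
Solve for w:
  By method of characteristics (waves move right with speed 1/2):
  Along characteristics x - (1/2)τ = const, w is constant, so w(x,τ) = f(x - (1/2)τ) with f = w(·, 0).
Hence w(x,τ) = exp(-2(x - τ/2)²).
Transform back: u(x,τ) = exp(τ)w(x,τ).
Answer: u(x, τ) = exp(τ)exp(-2(x - τ/2)²)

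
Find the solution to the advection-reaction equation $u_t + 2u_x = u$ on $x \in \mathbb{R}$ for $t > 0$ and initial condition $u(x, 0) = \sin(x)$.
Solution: Substitute $u = e^{t}w$.
Then $u_t = e^{t}(w_t + w)$, $u_x = e^{t}w_x$; substituting and dividing by $e^{t}$, the lower-order terms cancel: $w_t + 2w_x = 0$ (standard advection equation).
Data for $w$: $w(x,0) = u(x,0) = \sin(x)$.
By characteristics ($dx/dt = 2$), $w(x,t) = f(x - 2t)$ with $f = w( \cdot , 0)$.
So $w(x,t) = - \sin(2 t - x)$, and $u(x,t) = e^{t}w(x,t)$.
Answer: $u(x, t) = - e^{t} \sin(2 t - x)$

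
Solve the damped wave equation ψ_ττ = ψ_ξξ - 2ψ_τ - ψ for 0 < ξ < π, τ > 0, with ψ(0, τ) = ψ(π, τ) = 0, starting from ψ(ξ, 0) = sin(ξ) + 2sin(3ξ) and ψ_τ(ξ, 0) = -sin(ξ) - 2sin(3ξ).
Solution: Substitute ψ = exp(-τ)u.
Then ψ_τ = exp(-τ)(u_τ - u), ψ_ττ = exp(-τ)(u_ττ - 2u_τ + u), ψ_ξξ = exp(-τ)u_ξξ; substituting and dividing by exp(-τ), the lower-order terms cancel: u_ττ = u_ξξ (standard wave equation).
Data for u: u(ξ,0) = ψ(ξ,0) = sin(ξ) + 2sin(3ξ); u_τ(ξ,0) = ψ_τ(ξ,0) + ψ(ξ,0) = 0. The boundary conditions carry over: u(0,τ) = u(π,τ) = 0.
Separating variables: u = Σ [A_n cos(ω_n τ) + B_n sin(ω_n τ)] sin(nξ), ω_n = n. From ICs: A_1=1, A_3=2.
So u(ξ,τ) = sin(ξ)cos(τ) + 2sin(3ξ)cos(3τ), and ψ(ξ,τ) = exp(-τ)u(ξ,τ).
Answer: ψ(ξ, τ) = exp(-τ)sin(ξ)cos(τ) + 2exp(-τ)sin(3ξ)cos(3τ)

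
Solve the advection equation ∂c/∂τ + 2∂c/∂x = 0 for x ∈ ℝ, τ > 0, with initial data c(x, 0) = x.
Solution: By characteristics (dx/dτ = 2), c(x,τ) = f(x - 2τ) with f = c(·, 0).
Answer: c(x, τ) = x - 2τ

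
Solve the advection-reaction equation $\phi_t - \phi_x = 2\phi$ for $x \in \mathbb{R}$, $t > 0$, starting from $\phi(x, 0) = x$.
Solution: Substitute $\phi = e^{2t}u$, i.e. $u = e^{-2t}\phi$.
By the product rule, $\phi_t = e^{2t}(u_t + 2u)$, $\phi_x = e^{2t}u_x$.
Substituting into the PDE and dividing by $e^{2t}$: $u_t + 2u - u_x = 2u$.
The lower-order terms cancel, leaving the standard advection equation $u_t - u_x = 0$.
Initial data for $u$: $u(x,0) = \phi(x,0) = x$.
Solve for $u$:
  By method of characteristics (waves move left with speed 1):
  Along characteristics $x + t =$ const, $u$ is constant, so $u(x,t) = f(x + t)$ with $f = u( \cdot , 0)$.
Hence $u(x,t) = t + x$.
Transform back: $\phi(x,t) = e^{2t}u(x,t)$.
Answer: $\phi(x, t) = t e^{2 t} + x e^{2 t}$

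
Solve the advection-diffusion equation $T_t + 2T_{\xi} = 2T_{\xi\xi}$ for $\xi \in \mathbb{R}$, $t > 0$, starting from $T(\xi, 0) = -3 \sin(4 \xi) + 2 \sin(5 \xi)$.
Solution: Change to a moving frame: let $\eta = \xi - 2t$, $\sigma = t$ and write $T(\xi,t) = u(\eta,\sigma)$.
By the chain rule $T_t = u_{\sigma} - 2u_{\eta}$, $T_{\xi} = u_{\eta}$, $T_{\xi\xi} = u_{\eta\eta}$.
Then $T_t + 2T_{\xi} = u_{\sigma}$: the advection term cancels and the PDE becomes the heat equation $u_{\sigma} = 2u_{\eta\eta}$ on $\eta \in \mathbb{R}$.
Initial data: $u(\eta,0) = T(\eta,0) = -3 \sin(4 \eta) + 2 \sin(5 \eta)$.
On $\eta \in \mathbb{R}$ each mode satisfies $(\sin(n\eta))'' = -n^2 \sin(n\eta)$, so $e^{-2n^2\sigma} \sin(n\eta)$ solves the heat equation; by superposition $u(\eta,\sigma) = \sum c_n e^{-2n^2\sigma} \sin(n\eta)$.
Reading off the coefficients: $c_4=-3, c_5=2$, so $u(\eta,\sigma) = -3 e^{-32 \sigma} \sin(4 \eta) + 2 e^{-50 \sigma} \sin(5 \eta)$.
Substituting back $\eta = \xi - 2t$, $\sigma = t$: $T(\xi,t) = u(\xi - 2t, t)$.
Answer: $T(\xi, t) = -3 e^{-32 t} \sin(4 \xi - 8 t) + 2 e^{-50 t} \sin(5 \xi - 10 t)$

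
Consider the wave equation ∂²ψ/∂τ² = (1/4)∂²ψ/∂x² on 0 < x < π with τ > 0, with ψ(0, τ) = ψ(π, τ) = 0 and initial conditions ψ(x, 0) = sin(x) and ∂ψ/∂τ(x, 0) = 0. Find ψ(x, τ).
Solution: Separating variables: ψ = Σ [A_n cos(ω_n τ) + B_n sin(ω_n τ)] sin(nx), ω_n = n/2. From ICs: A_1=1.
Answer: ψ(x, τ) = sin(x)cos(τ/2)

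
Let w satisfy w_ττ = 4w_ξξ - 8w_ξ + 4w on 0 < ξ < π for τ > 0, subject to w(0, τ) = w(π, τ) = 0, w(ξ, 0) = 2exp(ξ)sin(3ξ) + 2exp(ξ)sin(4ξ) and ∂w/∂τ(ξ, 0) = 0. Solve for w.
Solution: Substitute w = exp(ξ)u, i.e. u = exp(-ξ)w.
By the product rule, w_ξ = exp(ξ)(u_ξ + u), w_ξξ = exp(ξ)(u_ξξ + 2u_ξ + u), w_ττ = exp(ξ)u_ττ.
Substituting into the PDE and dividing by exp(ξ): u_ττ = 4(u_ξξ + 2u_ξ + u) - 8(u_ξ + u) + 4u.
The lower-order terms cancel, leaving the standard wave equation u_ττ = 4u_ξξ.
Initial data for u: u(ξ,0) = exp(-ξ)w(ξ,0) = 2sin(3ξ) + 2sin(4ξ); u_τ(ξ,0) = exp(-ξ)w_τ(ξ,0) = 0. The boundary conditions carry over: u(0,τ) = u(π,τ) = 0.
Solve for u:
  Using separation of variables u = X(ξ)T(τ):
  Eigenfunctions: sin(nξ), n = 1, 2, 3, ...
  General solution: u(ξ, τ) = Σ [A_n cos(2n τ) + B_n sin(2n τ)] sin(nξ)
  From u(ξ,0) = 2sin(3ξ) + 2sin(4ξ): A_3=2, A_4=2. From u_τ(ξ,0) = 0: all B_n = 0.
Hence u(ξ,τ) = 2sin(3ξ)cos(6τ) + 2sin(4ξ)cos(8τ).
Transform back: w(ξ,τ) = exp(ξ)u(ξ,τ).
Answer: w(ξ, τ) = 2exp(ξ)sin(3ξ)cos(6τ) + 2exp(ξ)sin(4ξ)cos(8τ)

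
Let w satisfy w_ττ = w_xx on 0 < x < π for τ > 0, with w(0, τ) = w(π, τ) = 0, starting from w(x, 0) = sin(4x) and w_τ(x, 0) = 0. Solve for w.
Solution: Using separation of variables w = X(x)T(τ):
Eigenfunctions: sin(nx), n = 1, 2, 3, ...
General solution: w(x, τ) = Σ [A_n cos(n τ) + B_n sin(n τ)] sin(nx)
From w(x,0) = sin(4x): A_4=1. From w_τ(x,0) = 0: all B_n = 0.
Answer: w(x, τ) = sin(4x)cos(4τ)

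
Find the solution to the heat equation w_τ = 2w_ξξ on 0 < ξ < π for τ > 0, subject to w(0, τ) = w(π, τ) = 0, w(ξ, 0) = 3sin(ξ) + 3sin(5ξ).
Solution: Using separation of variables w = X(ξ)T(τ):
Eigenfunctions: sin(nξ), n = 1, 2, 3, ...
General solution: w(ξ, τ) = Σ c_n sin(nξ) exp(-2n² τ)
Matching w(ξ,0) = 3sin(ξ) + 3sin(5ξ) term by term: c_1=3, c_5=3.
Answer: w(ξ, τ) = 3exp(-2τ)sin(ξ) + 3exp(-50τ)sin(5ξ)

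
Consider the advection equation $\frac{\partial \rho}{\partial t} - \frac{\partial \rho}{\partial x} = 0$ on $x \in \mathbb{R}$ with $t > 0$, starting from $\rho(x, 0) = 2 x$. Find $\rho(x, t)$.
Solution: By method of characteristics (waves move left with speed 1):
Along characteristics $x + t =$ const, $\rho$ is constant, so $\rho(x,t) = f(x + t)$ with $f = \rho( \cdot , 0)$.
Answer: $\rho(x, t) = 2 t + 2 x$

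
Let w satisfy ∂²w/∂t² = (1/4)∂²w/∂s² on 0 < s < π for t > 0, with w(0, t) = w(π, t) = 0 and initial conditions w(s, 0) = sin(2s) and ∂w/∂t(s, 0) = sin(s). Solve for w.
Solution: Using separation of variables w = X(s)T(t):
Eigenfunctions: sin(ns), n = 1, 2, 3, ...
General solution: w(s, t) = Σ [A_n cos(n t/2) + B_n sin(n t/2)] sin(ns)
From w(s,0) = sin(2s): A_2=1. From w_t(s,0) = sin(s), using w_t(s,0) = Σ ω_n B_n sin(ns) with ω_n = n/2: B_1 = 1/(1/2) = 2.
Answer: w(s, t) = 2sin(s)sin(t/2) + sin(2s)cos(t)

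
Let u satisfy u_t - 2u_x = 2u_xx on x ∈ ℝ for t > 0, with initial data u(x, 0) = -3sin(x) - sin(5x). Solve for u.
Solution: Moving frame: η = x + 2t, σ = t, u = w(η,σ), so u_t = w_σ + 2w_η and u_xx = w_ηη.
Hence u_t - 2u_x = w_σ and the PDE becomes the heat equation w_σ = 2w_ηη on η ∈ ℝ.
Initial data: w(η,0) = u(η,0) = -3sin(η) - sin(5η). Each mode sin(nη) decays as exp(-2n²σ) on ℝ, so w(η,σ) = Σ c_n exp(-2n²σ) sin(nη) with c_1=-3, c_5=-1: w(η,σ) = -3exp(-2σ)sin(η) - exp(-50σ)sin(5η).
Substituting back: u(x,t) = w(x + 2t, t).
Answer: u(x, t) = -3exp(-2t)sin(2t + x) - exp(-50t)sin(10t + 5x)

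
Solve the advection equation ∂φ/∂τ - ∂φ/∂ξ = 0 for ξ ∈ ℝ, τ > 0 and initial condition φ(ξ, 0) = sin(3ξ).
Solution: By characteristics (dξ/dτ = -1), φ(ξ,τ) = f(ξ + τ) with f = φ(·, 0).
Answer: φ(ξ, τ) = sin(3ξ + 3τ)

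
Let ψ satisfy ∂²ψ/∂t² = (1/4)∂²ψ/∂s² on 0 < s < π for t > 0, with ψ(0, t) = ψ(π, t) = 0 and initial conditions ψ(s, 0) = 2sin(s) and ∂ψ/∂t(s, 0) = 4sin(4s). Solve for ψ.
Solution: Using separation of variables ψ = X(s)T(t):
Eigenfunctions: sin(ns), n = 1, 2, 3, ...
General solution: ψ(s, t) = Σ [A_n cos(n t/2) + B_n sin(n t/2)] sin(ns)
From ψ(s,0) = 2sin(s): A_1=2. From ψ_t(s,0) = 4sin(4s), using ψ_t(s,0) = Σ ω_n B_n sin(ns) with ω_n = n/2: B_4 = 4/2 = 2.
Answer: ψ(s, t) = 2sin(s)cos(t/2) + 2sin(4s)sin(2t)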